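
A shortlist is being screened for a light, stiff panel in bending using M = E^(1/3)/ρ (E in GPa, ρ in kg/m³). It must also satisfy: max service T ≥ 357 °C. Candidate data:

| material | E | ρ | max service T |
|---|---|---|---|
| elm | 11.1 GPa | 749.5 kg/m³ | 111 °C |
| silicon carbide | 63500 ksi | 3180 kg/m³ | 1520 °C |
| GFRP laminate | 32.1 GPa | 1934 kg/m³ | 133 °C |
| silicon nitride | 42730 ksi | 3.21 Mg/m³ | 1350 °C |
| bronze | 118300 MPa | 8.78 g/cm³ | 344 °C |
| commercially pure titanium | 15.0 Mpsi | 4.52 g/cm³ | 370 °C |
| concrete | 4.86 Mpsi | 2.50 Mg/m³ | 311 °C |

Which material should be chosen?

silicon carbide

Screen on constraints: max service T ≥ 357 °C. Survivors: silicon carbide, silicon nitride, commercially pure titanium.
Convert each candidate to consistent units, then evaluate M:
  silicon carbide: E = 437.8 GPa, ρ = 3180 kg/m³
  silicon nitride: E = 294.6 GPa, ρ = 3210 kg/m³
  commercially pure titanium: E = 103.4 GPa, ρ = 4520 kg/m³
  silicon carbide: M = 2.39×10⁻³
  silicon nitride: M = 2.07×10⁻³
  commercially pure titanium: M = 1.04×10⁻³
Silicon carbide has the largest M.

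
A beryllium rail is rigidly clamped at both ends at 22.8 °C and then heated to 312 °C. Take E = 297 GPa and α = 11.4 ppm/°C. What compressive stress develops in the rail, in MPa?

979 MPa

ΔT = 289.2 K. Constrained thermal stress σ = E·α·ΔT = 297.0×10³ MPa × 11.4×10⁻⁶ × 289.2 = 979 MPa (compressive).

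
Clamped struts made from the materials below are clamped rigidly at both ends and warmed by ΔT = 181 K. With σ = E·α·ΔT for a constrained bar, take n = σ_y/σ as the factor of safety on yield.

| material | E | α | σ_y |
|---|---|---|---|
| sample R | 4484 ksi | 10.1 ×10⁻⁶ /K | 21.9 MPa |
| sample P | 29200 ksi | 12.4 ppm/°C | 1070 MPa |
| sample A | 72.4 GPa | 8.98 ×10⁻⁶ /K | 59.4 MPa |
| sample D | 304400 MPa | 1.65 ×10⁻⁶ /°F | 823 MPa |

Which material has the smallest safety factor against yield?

With everything in SI (GPa, ×10⁻⁶/K, MPa):
  sample R: E = 30.92, α = 10.1, σ_y = 21.90 → σ = 56.5 MPa, n = 0.387
  sample P: E = 201.3, α = 12.4, σ_y = 1070 → σ = 452 MPa, n = 2.37
  sample A: E = 72.40, α = 8.98, σ_y = 59.40 → σ = 118 MPa, n = 0.505
  sample D: E = 304.4, α = 2.97, σ_y = 823.0 → σ = 164 MPa, n = 5.03
Sample R has the lowest safety factor, n = 0.387.

sample R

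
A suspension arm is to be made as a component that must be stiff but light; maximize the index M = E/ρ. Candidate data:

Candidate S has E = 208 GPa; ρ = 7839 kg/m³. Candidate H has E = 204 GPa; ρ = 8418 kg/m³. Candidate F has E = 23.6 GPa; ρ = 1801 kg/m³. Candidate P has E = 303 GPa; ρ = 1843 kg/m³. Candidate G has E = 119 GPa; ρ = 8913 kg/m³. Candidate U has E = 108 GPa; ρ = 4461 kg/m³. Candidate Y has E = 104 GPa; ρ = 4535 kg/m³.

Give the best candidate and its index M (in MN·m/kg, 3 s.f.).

Evaluate M for each candidate:
  candidate P: M = 164 MN·m/kg
  candidate S: M = 26.5 MN·m/kg
  candidate H: M = 24.2 MN·m/kg
  candidate U: M = 24.2 MN·m/kg
  candidate Y: M = 22.9 MN·m/kg
  candidate G: M = 13.4 MN·m/kg
  candidate F: M = 13.1 MN·m/kg
Candidate P ranks first.

candidate P, M = 164 MN·m/kg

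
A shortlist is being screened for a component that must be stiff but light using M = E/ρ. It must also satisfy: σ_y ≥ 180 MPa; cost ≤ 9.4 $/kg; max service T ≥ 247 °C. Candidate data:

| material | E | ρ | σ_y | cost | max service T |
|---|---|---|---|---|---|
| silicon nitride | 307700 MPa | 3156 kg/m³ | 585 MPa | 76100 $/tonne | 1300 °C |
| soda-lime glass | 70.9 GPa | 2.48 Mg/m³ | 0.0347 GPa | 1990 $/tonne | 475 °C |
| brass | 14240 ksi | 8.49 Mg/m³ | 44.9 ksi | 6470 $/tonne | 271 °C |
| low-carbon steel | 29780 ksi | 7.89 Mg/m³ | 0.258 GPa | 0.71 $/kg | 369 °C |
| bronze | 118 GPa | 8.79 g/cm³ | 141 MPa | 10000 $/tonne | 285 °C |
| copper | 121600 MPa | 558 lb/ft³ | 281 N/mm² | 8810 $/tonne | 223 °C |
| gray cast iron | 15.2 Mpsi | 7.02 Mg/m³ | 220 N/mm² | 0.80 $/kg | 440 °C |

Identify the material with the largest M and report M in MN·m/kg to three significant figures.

Screen on constraints: σ_y ≥ 180 MPa; cost ≤ 9.4 $/kg; max service T ≥ 247 °C. Survivors: brass, low-carbon steel, gray cast iron.
Putting every candidate on a common basis:
  brass: E = 98.18 GPa, ρ = 8490 kg/m³
  low-carbon steel: E = 205.3 GPa, ρ = 7890 kg/m³
  gray cast iron: E = 104.8 GPa, ρ = 7020 kg/m³
  low-carbon steel: M = 26.0 MN·m/kg
  gray cast iron: M = 14.9 MN·m/kg
  brass: M = 11.6 MN·m/kg
Low-carbon steel ranks first.

low-carbon steel, M = 26.0 MN·m/kg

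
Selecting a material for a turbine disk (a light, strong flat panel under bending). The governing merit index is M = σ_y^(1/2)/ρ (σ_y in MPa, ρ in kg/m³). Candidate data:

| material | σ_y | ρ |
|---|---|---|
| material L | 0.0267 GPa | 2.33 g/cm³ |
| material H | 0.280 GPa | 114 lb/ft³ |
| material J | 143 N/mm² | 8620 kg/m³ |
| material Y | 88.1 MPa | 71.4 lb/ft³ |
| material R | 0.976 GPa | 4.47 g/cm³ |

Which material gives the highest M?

Putting every candidate on a common basis:
  material L: σ_y = 26.70 MPa, ρ = 2330 kg/m³
  material H: σ_y = 280.0 MPa, ρ = 1826 kg/m³
  material J: σ_y = 143.0 MPa, ρ = 8620 kg/m³
  material Y: σ_y = 88.10 MPa, ρ = 1144 kg/m³
  material R: σ_y = 976.0 MPa, ρ = 4470 kg/m³
  material H: M = 9.16×10⁻³
  material Y: M = 8.21×10⁻³
  material R: M = 6.99×10⁻³
  material L: M = 2.22×10⁻³
  material J: M = 1.39×10⁻³
Highest index: material H.

material H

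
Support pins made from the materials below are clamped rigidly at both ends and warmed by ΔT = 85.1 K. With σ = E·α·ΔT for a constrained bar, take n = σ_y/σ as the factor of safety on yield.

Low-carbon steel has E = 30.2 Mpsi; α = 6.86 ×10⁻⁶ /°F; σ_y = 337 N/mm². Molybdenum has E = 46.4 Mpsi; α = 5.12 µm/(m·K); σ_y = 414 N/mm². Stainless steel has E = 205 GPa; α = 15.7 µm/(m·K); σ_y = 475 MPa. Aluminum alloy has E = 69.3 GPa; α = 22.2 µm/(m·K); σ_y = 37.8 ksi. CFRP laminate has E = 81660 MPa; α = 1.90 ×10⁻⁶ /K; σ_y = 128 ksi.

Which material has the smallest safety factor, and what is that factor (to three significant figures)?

In consistent units (E in GPa, α in ×10⁻⁶/K, σ_y in MPa):
  low-carbon steel: E = 208.2, α = 12.3, σ_y = 337.0 → σ = 219 MPa, n = 1.54
  molybdenum: E = 319.9, α = 5.12, σ_y = 414.0 → σ = 139 MPa, n = 2.97
  stainless steel: E = 205.0, α = 15.7, σ_y = 475.0 → σ = 274 MPa, n = 1.73
  aluminum alloy: E = 69.30, α = 22.2, σ_y = 260.6 → σ = 131 MPa, n = 1.99
  CFRP laminate: E = 81.66, α = 1.90, σ_y = 882.5 → σ = 13.2 MPa, n = 66.8
The minimum is low-carbon steel at n = 1.54.

low-carbon steel, n = 1.54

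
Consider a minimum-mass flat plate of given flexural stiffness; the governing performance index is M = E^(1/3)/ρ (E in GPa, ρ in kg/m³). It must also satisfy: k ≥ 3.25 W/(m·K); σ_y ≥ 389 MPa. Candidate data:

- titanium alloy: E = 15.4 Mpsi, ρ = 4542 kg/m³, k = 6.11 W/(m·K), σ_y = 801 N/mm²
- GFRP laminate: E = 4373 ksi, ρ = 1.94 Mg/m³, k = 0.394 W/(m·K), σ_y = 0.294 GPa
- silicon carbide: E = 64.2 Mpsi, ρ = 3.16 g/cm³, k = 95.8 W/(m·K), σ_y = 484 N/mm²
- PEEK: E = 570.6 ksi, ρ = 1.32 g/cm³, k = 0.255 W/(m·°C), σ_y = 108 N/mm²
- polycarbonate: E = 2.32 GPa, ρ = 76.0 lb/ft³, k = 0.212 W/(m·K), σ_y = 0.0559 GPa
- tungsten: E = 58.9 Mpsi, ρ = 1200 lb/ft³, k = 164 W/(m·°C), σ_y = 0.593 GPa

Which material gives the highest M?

silicon carbide

Screen on constraints: k ≥ 3.25 W/(m·K); σ_y ≥ 389 MPa. Survivors: titanium alloy, silicon carbide, tungsten.
After converting to SI:
  titanium alloy: E = 106.2 GPa, ρ = 4542 kg/m³
  silicon carbide: E = 442.6 GPa, ρ = 3160 kg/m³
  tungsten: E = 406.1 GPa, ρ = 19220 kg/m³
  silicon carbide: M = 2.41×10⁻³
  titanium alloy: M = 1.04×10⁻³
  tungsten: M = 0.385×10⁻³
The maximum is for silicon carbide.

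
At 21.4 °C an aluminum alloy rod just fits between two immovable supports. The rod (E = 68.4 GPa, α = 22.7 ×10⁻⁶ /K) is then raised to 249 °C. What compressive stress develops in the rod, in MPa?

ΔT = 227.6 K. Constrained thermal stress σ = E·α·ΔT = 68.40×10³ MPa × 22.7×10⁻⁶ × 227.6 = 353 MPa (compressive).

353 MPa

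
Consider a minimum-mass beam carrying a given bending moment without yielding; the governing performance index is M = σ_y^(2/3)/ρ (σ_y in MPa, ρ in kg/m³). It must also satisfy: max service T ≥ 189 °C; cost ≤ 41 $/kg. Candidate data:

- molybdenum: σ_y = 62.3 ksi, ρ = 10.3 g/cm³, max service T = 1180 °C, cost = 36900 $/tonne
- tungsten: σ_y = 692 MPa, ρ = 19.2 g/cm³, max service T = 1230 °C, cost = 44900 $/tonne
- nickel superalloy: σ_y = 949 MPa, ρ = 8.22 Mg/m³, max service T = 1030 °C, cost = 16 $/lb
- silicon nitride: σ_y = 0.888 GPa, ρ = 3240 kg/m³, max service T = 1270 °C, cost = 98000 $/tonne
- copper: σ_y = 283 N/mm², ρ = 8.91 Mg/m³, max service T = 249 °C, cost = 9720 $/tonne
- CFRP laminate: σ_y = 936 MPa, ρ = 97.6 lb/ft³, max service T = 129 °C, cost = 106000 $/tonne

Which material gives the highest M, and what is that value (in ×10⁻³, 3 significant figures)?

nickel superalloy, M = 11.7×10⁻³

Screen on constraints: max service T ≥ 189 °C; cost ≤ 41 $/kg. Survivors: molybdenum, nickel superalloy, copper.
Convert each candidate to consistent units, then evaluate M:
  molybdenum: σ_y = 429.5 MPa, ρ = 10300 kg/m³
  nickel superalloy: σ_y = 949.0 MPa, ρ = 8220 kg/m³
  copper: σ_y = 283.0 MPa, ρ = 8910 kg/m³
  nickel superalloy: M = 11.7×10⁻³
  molybdenum: M = 5.53×10⁻³
  copper: M = 4.84×10⁻³
The maximum is for nickel superalloy.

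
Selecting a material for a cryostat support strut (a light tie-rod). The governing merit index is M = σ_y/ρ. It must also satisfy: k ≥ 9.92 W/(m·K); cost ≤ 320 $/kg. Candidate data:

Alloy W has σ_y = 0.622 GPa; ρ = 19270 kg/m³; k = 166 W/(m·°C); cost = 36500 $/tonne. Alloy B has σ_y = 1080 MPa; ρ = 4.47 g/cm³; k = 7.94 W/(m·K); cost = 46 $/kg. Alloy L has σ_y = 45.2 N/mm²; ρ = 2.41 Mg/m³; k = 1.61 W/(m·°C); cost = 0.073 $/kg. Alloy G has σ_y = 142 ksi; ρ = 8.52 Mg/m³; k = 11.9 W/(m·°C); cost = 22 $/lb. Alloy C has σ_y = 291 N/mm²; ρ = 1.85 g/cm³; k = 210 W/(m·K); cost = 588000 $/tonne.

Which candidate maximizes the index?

alloy G

Screen on constraints: k ≥ 9.92 W/(m·K); cost ≤ 320 $/kg. Survivors: alloy W, alloy G.
In SI units:
  alloy W: σ_y = 622.0 MPa, ρ = 19270 kg/m³
  alloy G: σ_y = 979.1 MPa, ρ = 8520 kg/m³
  alloy G: M = 115 kN·m/kg
  alloy W: M = 32.3 kN·m/kg
The maximum is for alloy G.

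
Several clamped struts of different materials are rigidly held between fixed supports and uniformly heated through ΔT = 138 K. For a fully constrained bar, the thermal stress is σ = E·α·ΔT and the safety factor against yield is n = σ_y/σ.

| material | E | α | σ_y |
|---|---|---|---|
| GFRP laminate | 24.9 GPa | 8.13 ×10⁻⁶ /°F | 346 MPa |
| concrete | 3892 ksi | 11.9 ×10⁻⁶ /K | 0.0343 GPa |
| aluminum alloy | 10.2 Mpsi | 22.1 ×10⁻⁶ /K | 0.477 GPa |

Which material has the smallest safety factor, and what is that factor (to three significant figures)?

concrete, n = 0.778

Per material, after unit conversion:
  GFRP laminate: E = 24.90, α = 14.6, σ_y = 346.0 → σ = 50.3 MPa, n = 6.88
  concrete: E = 26.83, α = 11.9, σ_y = 34.30 → σ = 44.1 MPa, n = 0.778
  aluminum alloy: E = 70.33, α = 22.1, σ_y = 477.0 → σ = 214 MPa, n = 2.22
Concrete has the lowest safety factor, n = 0.778.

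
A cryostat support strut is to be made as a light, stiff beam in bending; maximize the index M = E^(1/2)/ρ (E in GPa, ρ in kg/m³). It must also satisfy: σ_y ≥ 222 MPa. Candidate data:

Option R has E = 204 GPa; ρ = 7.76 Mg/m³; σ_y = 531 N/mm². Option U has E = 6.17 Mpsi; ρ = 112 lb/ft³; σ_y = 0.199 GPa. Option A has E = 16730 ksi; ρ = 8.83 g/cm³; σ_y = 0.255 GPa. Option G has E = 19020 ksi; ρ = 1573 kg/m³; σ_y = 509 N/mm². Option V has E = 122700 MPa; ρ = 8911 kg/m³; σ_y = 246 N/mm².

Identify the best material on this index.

Screen on constraints: σ_y ≥ 222 MPa. Survivors: option R, option A, option G, option V.
In SI units:
  option R: E = 204.0 GPa, ρ = 7760 kg/m³
  option A: E = 115.3 GPa, ρ = 8830 kg/m³
  option G: E = 131.1 GPa, ρ = 1573 kg/m³
  option V: E = 122.7 GPa, ρ = 8911 kg/m³
  option G: M = 7.28×10⁻³
  option R: M = 1.84×10⁻³
  option V: M = 1.24×10⁻³
  option A: M = 1.22×10⁻³
Highest index: option G.

option G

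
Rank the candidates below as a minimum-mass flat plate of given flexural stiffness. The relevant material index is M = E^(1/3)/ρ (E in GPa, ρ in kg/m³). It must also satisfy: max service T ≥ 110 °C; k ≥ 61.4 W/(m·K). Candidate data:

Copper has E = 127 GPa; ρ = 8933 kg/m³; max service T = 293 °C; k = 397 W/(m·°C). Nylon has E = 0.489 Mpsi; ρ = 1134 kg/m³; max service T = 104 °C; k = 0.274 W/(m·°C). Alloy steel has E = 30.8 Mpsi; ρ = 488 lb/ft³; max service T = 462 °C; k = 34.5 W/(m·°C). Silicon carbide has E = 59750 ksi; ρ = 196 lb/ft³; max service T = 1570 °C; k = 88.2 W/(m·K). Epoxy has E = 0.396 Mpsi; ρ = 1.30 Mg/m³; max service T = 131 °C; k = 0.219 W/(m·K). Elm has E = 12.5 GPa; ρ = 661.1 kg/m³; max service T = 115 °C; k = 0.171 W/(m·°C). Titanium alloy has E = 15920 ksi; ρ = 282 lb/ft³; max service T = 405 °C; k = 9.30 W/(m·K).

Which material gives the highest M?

Screen on constraints: max service T ≥ 110 °C; k ≥ 61.4 W/(m·K). Survivors: copper, silicon carbide.
Putting every candidate on a common basis:
  copper: E = 127.0 GPa, ρ = 8933 kg/m³
  silicon carbide: E = 412.0 GPa, ρ = 3140 kg/m³
  silicon carbide: M = 2.37×10⁻³
  copper: M = 0.563×10⁻³
Highest index: silicon carbide.

silicon carbide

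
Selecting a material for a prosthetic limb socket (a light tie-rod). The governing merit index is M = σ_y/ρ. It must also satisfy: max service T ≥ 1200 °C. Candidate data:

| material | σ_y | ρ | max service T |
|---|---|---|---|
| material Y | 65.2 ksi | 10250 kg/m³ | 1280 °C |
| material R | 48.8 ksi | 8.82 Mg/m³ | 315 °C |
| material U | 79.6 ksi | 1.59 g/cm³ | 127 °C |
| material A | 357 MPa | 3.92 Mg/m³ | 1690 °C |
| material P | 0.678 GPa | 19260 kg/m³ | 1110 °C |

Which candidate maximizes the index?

material A

Screen on constraints: max service T ≥ 1200 °C. Survivors: material Y, material A.
After converting to SI:
  material Y: σ_y = 449.5 MPa, ρ = 10250 kg/m³
  material A: σ_y = 357.0 MPa, ρ = 3920 kg/m³
  material A: M = 91.1 kN·m/kg
  material Y: M = 43.9 kN·m/kg
Highest index: material A.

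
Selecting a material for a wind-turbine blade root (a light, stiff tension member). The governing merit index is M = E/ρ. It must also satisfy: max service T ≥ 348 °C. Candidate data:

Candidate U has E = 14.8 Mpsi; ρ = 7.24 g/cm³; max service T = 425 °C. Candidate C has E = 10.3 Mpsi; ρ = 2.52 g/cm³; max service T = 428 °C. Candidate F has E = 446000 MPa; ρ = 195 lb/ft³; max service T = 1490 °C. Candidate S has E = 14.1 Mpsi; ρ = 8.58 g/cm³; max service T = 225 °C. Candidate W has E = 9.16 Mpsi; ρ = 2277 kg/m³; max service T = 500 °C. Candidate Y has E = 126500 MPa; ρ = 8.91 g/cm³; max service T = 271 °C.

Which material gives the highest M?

candidate F

Screen on constraints: max service T ≥ 348 °C. Survivors: candidate U, candidate C, candidate F, candidate W.
Convert each candidate to consistent units, then evaluate M:
  candidate U: E = 102.0 GPa, ρ = 7240 kg/m³
  candidate C: E = 71.02 GPa, ρ = 2520 kg/m³
  candidate F: E = 446.0 GPa, ρ = 3124 kg/m³
  candidate W: E = 63.16 GPa, ρ = 2277 kg/m³
  candidate F: M = 143 MN·m/kg
  candidate C: M = 28.2 MN·m/kg
  candidate W: M = 27.7 MN·m/kg
  candidate U: M = 14.1 MN·m/kg
Highest index: candidate F.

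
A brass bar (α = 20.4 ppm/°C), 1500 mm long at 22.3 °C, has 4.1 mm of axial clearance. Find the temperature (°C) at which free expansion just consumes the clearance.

156 °C

α·L₀·ΔT = 4.1 mm ⇒ ΔT = 4.1 / (20.4×10⁻⁶ × 1500.0) = 134.0 K.
T = 22.3 + 134.0 = 156.3 °C.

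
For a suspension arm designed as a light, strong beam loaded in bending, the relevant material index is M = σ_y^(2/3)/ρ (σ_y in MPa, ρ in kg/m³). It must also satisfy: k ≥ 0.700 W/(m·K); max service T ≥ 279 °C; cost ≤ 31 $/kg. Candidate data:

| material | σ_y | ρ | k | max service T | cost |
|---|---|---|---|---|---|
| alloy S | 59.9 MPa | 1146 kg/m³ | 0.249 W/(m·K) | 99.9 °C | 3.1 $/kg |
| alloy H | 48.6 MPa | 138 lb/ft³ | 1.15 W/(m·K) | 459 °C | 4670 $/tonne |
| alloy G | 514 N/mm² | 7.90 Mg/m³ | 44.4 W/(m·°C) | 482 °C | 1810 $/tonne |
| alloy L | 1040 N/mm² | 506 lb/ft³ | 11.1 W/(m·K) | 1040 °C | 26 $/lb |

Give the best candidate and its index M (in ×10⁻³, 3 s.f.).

Screen on constraints: k ≥ 0.700 W/(m·K); max service T ≥ 279 °C; cost ≤ 31 $/kg. Survivors: alloy H, alloy G.
After converting to SI:
  alloy H: σ_y = 48.60 MPa, ρ = 2211 kg/m³
  alloy G: σ_y = 514.0 MPa, ρ = 7900 kg/m³
  alloy G: M = 8.12×10⁻³
  alloy H: M = 6.02×10⁻³
Alloy G has the largest M.

alloy G, M = 8.12×10⁻³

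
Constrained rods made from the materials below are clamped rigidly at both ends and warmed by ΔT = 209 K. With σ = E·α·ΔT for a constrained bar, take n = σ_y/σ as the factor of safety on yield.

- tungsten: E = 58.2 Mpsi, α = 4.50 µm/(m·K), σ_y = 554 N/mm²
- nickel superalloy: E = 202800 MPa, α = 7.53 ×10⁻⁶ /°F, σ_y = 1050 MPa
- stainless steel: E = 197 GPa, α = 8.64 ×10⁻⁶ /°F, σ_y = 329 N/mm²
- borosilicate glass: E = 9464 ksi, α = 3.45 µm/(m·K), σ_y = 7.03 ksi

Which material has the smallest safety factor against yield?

stainless steel

With everything in SI (GPa, ×10⁻⁶/K, MPa):
  tungsten: E = 401.3, α = 4.50, σ_y = 554.0 → σ = 377 MPa, n = 1.47
  nickel superalloy: E = 202.8, α = 13.6, σ_y = 1050 → σ = 574 MPa, n = 1.83
  stainless steel: E = 197.0, α = 15.6, σ_y = 329.0 → σ = 640 MPa, n = 0.514
  borosilicate glass: E = 65.25, α = 3.45, σ_y = 48.47 → σ = 47.0 MPa, n = 1.03
The minimum is stainless steel at n = 0.514.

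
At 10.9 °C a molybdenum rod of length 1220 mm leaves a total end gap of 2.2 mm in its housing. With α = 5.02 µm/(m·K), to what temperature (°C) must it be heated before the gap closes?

370 °C

α·L₀·ΔT = 2.2 mm ⇒ ΔT = 2.2 / (5.02×10⁻⁶ × 1220.0) = 359.2 K.
T = 10.9 + 359.2 = 370.1 °C.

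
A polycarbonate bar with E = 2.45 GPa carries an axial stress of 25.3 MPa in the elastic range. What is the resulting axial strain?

0.0103

ε = σ/E = 25.3 / 2450 = 0.0103.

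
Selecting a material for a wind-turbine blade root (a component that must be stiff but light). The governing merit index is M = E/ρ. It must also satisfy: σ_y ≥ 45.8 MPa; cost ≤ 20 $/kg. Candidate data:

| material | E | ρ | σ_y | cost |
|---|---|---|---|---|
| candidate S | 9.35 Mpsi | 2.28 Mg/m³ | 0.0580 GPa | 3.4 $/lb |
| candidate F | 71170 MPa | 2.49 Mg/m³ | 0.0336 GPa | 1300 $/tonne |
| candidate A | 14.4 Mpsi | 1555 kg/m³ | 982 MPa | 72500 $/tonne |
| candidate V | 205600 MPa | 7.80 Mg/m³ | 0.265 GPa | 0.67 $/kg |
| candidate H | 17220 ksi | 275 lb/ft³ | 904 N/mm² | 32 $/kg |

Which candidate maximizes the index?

Screen on constraints: σ_y ≥ 45.8 MPa; cost ≤ 20 $/kg. Survivors: candidate S, candidate V.
Convert each candidate to consistent units, then evaluate M:
  candidate S: E = 64.47 GPa, ρ = 2280 kg/m³
  candidate V: E = 205.6 GPa, ρ = 7800 kg/m³
  candidate S: M = 28.3 MN·m/kg
  candidate V: M = 26.4 MN·m/kg
Candidate S ranks first.

candidate S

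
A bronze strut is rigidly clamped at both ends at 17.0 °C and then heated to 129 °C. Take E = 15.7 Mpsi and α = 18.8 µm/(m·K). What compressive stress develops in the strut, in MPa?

228 MPa

E = 15.7 Mpsi = 108.2 GPa.
ΔT = 112.0 K. Constrained thermal stress σ = E·α·ΔT = 108.2×10³ MPa × 18.8×10⁻⁶ × 112.0 = 228 MPa (compressive).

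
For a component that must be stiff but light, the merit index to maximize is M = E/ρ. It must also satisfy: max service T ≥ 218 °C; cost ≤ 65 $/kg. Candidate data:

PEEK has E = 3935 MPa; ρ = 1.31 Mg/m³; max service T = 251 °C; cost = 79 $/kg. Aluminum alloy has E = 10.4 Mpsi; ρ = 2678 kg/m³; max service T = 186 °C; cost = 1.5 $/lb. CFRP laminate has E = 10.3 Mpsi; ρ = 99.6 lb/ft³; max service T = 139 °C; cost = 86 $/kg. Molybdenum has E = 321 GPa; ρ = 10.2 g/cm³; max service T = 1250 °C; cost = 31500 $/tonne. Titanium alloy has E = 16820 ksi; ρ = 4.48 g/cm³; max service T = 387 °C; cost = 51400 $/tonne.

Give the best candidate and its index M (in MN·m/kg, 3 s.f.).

molybdenum, M = 31.5 MN·m/kg

Screen on constraints: max service T ≥ 218 °C; cost ≤ 65 $/kg. Survivors: molybdenum, titanium alloy.
After converting to SI:
  molybdenum: E = 321.0 GPa, ρ = 10200 kg/m³
  titanium alloy: E = 116.0 GPa, ρ = 4480 kg/m³
  molybdenum: M = 31.5 MN·m/kg
  titanium alloy: M = 25.9 MN·m/kg
The maximum is for molybdenum.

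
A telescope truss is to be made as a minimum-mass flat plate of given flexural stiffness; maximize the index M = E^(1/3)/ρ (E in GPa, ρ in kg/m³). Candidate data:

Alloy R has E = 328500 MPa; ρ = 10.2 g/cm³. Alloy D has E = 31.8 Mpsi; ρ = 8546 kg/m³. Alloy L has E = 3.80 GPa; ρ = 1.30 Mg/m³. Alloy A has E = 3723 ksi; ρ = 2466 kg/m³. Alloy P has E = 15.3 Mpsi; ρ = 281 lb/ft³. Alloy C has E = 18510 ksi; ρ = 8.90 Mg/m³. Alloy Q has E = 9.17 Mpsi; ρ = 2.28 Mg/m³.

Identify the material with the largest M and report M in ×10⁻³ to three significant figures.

Convert each candidate to consistent units, then evaluate M:
  alloy R: E = 328.5 GPa, ρ = 10200 kg/m³
  alloy D: E = 219.3 GPa, ρ = 8546 kg/m³
  alloy L: E = 3.800 GPa, ρ = 1300 kg/m³
  alloy A: E = 25.67 GPa, ρ = 2466 kg/m³
  alloy P: E = 105.5 GPa, ρ = 4501 kg/m³
  alloy C: E = 127.6 GPa, ρ = 8900 kg/m³
  alloy Q: E = 63.22 GPa, ρ = 2280 kg/m³
  alloy Q: M = 1.75×10⁻³
  alloy L: M = 1.20×10⁻³
  alloy A: M = 1.20×10⁻³
  alloy P: M = 1.05×10⁻³
  alloy D: M = 0.706×10⁻³
  alloy R: M = 0.676×10⁻³
  alloy C: M = 0.566×10⁻³
Highest index: alloy Q.

alloy Q, M = 1.75×10⁻³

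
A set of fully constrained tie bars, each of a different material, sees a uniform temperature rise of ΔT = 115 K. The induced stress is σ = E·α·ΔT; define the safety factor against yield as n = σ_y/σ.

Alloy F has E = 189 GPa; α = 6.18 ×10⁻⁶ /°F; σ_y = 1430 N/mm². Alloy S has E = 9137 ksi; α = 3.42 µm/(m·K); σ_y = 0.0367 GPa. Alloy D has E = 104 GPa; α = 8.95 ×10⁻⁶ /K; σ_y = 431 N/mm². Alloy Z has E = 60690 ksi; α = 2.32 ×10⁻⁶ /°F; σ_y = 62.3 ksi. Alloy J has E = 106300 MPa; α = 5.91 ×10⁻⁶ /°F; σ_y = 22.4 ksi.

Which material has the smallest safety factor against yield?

Converting E to GPa, α to ×10⁻⁶/K, σ_y to MPa, then σ and n for each:
  alloy F: E = 189.0, α = 11.1, σ_y = 1430 → σ = 242 MPa, n = 5.91
  alloy S: E = 63.00, α = 3.42, σ_y = 36.70 → σ = 24.8 MPa, n = 1.48
  alloy D: E = 104.0, α = 8.95, σ_y = 431.0 → σ = 107 MPa, n = 4.03
  alloy Z: E = 418.4, α = 4.18, σ_y = 429.5 → σ = 201 MPa, n = 2.14
  alloy J: E = 106.3, α = 10.6, σ_y = 154.4 → σ = 130 MPa, n = 1.19
Alloy J has the lowest safety factor, n = 1.19.

alloy J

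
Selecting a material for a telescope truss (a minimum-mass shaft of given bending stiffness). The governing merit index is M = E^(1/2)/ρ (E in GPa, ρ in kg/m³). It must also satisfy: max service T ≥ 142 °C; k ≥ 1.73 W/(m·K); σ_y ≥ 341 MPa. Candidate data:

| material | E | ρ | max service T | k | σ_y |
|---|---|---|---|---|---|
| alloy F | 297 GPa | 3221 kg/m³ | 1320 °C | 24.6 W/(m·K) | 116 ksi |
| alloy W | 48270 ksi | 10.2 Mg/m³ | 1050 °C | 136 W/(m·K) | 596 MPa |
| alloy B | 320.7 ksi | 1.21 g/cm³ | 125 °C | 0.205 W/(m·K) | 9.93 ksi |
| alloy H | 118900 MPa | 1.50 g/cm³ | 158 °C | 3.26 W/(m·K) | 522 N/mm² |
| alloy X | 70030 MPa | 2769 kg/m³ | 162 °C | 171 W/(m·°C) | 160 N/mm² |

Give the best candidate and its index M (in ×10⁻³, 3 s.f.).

Screen on constraints: max service T ≥ 142 °C; k ≥ 1.73 W/(m·K); σ_y ≥ 341 MPa. Survivors: alloy F, alloy W, alloy H.
Normalizing units and computing the index:
  alloy F: E = 297.0 GPa, ρ = 3221 kg/m³
  alloy W: E = 332.8 GPa, ρ = 10200 kg/m³
  alloy H: E = 118.9 GPa, ρ = 1500 kg/m³
  alloy H: M = 7.27×10⁻³
  alloy F: M = 5.35×10⁻³
  alloy W: M = 1.79×10⁻³
Alloy H ranks first.

alloy H, M = 7.27×10⁻³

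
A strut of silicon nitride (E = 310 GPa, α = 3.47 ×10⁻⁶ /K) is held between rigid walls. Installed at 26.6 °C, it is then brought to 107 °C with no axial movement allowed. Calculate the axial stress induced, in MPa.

86.5 MPa

ΔT = 80.40 K. Constrained thermal stress σ = E·α·ΔT = 310.0×10³ MPa × 3.47×10⁻⁶ × 80.40 = 86.5 MPa (compressive).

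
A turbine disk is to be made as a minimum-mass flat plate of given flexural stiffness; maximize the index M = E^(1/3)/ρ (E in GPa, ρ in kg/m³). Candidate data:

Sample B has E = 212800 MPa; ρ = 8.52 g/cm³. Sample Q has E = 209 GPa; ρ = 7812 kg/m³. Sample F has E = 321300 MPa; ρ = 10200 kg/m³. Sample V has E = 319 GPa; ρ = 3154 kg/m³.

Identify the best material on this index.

Convert each candidate to consistent units, then evaluate M:
  sample B: E = 212.8 GPa, ρ = 8520 kg/m³
  sample Q: E = 209.0 GPa, ρ = 7812 kg/m³
  sample F: E = 321.3 GPa, ρ = 10200 kg/m³
  sample V: E = 319.0 GPa, ρ = 3154 kg/m³
  sample V: M = 2.17×10⁻³
  sample Q: M = 0.760×10⁻³
  sample B: M = 0.701×10⁻³
  sample F: M = 0.671×10⁻³
Sample V has the largest M.

sample V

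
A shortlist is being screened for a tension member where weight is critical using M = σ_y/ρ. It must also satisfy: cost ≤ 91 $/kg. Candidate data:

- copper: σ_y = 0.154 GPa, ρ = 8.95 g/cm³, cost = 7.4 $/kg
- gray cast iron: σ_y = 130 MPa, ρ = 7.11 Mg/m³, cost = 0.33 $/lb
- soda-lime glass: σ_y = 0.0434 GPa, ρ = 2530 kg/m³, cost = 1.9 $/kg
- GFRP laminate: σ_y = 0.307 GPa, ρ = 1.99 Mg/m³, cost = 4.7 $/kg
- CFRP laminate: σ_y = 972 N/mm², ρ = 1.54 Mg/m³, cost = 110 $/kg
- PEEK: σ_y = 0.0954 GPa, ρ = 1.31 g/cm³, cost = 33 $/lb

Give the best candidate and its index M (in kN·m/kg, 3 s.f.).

Screen on constraints: cost ≤ 91 $/kg. Survivors: copper, gray cast iron, soda-lime glass, GFRP laminate, PEEK.
Putting every candidate on a common basis:
  copper: σ_y = 154.0 MPa, ρ = 8950 kg/m³
  gray cast iron: σ_y = 130.0 MPa, ρ = 7110 kg/m³
  soda-lime glass: σ_y = 43.40 MPa, ρ = 2530 kg/m³
  GFRP laminate: σ_y = 307.0 MPa, ρ = 1990 kg/m³
  PEEK: σ_y = 95.40 MPa, ρ = 1310 kg/m³
  GFRP laminate: M = 154 kN·m/kg
  PEEK: M = 72.8 kN·m/kg
  gray cast iron: M = 18.3 kN·m/kg
  copper: M = 17.2 kN·m/kg
  soda-lime glass: M = 17.2 kN·m/kg
The maximum is for GFRP laminate.

GFRP laminate, M = 154 kN·m/kg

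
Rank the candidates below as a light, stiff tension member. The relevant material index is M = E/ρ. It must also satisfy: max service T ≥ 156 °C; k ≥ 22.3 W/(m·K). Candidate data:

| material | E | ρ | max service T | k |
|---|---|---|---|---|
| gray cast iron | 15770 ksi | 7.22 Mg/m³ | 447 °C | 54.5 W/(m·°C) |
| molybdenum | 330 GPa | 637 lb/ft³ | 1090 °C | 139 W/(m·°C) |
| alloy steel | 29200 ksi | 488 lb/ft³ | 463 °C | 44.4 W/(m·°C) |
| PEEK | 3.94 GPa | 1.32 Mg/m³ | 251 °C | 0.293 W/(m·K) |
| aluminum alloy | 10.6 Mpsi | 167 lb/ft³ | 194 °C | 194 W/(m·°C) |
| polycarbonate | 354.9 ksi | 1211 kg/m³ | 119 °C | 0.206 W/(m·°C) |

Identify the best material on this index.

molybdenum

Screen on constraints: max service T ≥ 156 °C; k ≥ 22.3 W/(m·K). Survivors: gray cast iron, molybdenum, alloy steel, aluminum alloy.
After converting to SI:
  gray cast iron: E = 108.7 GPa, ρ = 7220 kg/m³
  molybdenum: E = 330.0 GPa, ρ = 10200 kg/m³
  alloy steel: E = 201.3 GPa, ρ = 7817 kg/m³
  aluminum alloy: E = 73.08 GPa, ρ = 2675 kg/m³
  molybdenum: M = 32.3 MN·m/kg
  aluminum alloy: M = 27.3 MN·m/kg
  alloy steel: M = 25.8 MN·m/kg
  gray cast iron: M = 15.1 MN·m/kg
Highest index: molybdenum.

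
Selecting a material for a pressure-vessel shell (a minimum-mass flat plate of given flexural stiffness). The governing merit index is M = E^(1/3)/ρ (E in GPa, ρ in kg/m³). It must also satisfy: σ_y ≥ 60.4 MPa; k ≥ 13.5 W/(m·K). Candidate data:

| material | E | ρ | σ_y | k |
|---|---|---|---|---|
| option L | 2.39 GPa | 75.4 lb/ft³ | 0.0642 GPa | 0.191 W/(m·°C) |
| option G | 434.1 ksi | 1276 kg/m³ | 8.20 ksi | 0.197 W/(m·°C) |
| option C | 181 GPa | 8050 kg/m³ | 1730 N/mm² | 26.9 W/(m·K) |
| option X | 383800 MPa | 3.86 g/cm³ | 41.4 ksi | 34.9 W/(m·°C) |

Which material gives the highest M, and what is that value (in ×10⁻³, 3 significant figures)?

Screen on constraints: σ_y ≥ 60.4 MPa; k ≥ 13.5 W/(m·K). Survivors: option C, option X.
Convert each candidate to consistent units, then evaluate M:
  option C: E = 181.0 GPa, ρ = 8050 kg/m³
  option X: E = 383.8 GPa, ρ = 3860 kg/m³
  option X: M = 1.88×10⁻³
  option C: M = 0.703×10⁻³
Option X has the largest M.

option X, M = 1.88×10⁻³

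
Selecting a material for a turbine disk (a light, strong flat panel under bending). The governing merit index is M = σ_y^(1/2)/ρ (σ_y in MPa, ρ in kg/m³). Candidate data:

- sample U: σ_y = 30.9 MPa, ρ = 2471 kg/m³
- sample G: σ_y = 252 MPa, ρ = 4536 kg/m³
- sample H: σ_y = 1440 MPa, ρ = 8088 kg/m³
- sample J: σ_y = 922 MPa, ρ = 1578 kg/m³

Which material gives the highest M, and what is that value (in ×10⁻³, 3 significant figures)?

Per-candidate index values:
  sample J: M = 19.2×10⁻³
  sample H: M = 4.69×10⁻³
  sample G: M = 3.50×10⁻³
  sample U: M = 2.25×10⁻³
Sample J ranks first.

sample J, M = 19.2×10⁻³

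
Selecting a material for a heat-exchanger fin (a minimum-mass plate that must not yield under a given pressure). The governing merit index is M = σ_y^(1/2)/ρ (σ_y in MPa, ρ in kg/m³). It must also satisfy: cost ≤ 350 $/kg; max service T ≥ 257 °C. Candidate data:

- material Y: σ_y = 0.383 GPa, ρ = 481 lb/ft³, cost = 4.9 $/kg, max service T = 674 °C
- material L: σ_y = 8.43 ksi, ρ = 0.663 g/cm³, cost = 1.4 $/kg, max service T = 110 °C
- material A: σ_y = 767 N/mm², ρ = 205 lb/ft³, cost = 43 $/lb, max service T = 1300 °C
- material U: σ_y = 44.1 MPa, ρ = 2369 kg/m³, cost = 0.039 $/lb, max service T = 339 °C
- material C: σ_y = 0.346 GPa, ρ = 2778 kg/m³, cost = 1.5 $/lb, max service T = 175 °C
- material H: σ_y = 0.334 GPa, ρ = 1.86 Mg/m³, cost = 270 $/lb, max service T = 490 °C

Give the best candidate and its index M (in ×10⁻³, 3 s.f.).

Screen on constraints: cost ≤ 350 $/kg; max service T ≥ 257 °C. Survivors: material Y, material A, material U.
In SI units:
  material Y: σ_y = 383.0 MPa, ρ = 7705 kg/m³
  material A: σ_y = 767.0 MPa, ρ = 3284 kg/m³
  material U: σ_y = 44.10 MPa, ρ = 2369 kg/m³
  material A: M = 8.43×10⁻³
  material U: M = 2.80×10⁻³
  material Y: M = 2.54×10⁻³
The maximum is for material A.

material A, M = 8.43×10⁻³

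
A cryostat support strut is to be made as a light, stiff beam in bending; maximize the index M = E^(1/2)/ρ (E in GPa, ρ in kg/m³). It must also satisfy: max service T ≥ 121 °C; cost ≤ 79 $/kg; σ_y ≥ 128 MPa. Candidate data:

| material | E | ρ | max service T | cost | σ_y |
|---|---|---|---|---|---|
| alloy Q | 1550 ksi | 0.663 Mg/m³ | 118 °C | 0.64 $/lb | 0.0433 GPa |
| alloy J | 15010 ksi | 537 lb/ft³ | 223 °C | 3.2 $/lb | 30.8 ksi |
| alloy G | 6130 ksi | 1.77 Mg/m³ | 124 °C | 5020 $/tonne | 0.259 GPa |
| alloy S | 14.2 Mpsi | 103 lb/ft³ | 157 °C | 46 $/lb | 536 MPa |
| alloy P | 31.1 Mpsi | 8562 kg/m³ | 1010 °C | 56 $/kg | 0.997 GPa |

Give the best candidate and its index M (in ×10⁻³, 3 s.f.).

Screen on constraints: max service T ≥ 121 °C; cost ≤ 79 $/kg; σ_y ≥ 128 MPa. Survivors: alloy J, alloy G, alloy P.
Putting every candidate on a common basis:
  alloy J: E = 103.5 GPa, ρ = 8602 kg/m³
  alloy G: E = 42.26 GPa, ρ = 1770 kg/m³
  alloy P: E = 214.4 GPa, ρ = 8562 kg/m³
  alloy G: M = 3.67×10⁻³
  alloy P: M = 1.71×10⁻³
  alloy J: M = 1.18×10⁻³
Alloy G has the largest M.

alloy G, M = 3.67×10⁻³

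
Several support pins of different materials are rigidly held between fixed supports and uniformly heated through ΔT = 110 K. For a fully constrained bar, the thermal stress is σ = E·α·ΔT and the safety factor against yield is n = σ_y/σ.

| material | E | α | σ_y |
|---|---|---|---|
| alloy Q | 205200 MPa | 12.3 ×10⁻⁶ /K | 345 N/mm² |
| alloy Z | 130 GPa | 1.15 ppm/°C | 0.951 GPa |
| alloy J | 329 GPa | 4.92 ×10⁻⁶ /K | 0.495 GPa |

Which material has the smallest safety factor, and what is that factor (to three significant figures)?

Per material, after unit conversion:
  alloy Q: E = 205.2, α = 12.3, σ_y = 345.0 → σ = 278 MPa, n = 1.24
  alloy Z: E = 130.0, α = 1.15, σ_y = 951.0 → σ = 16.4 MPa, n = 57.8
  alloy J: E = 329.0, α = 4.92, σ_y = 495.0 → σ = 178 MPa, n = 2.78
Smallest n: alloy Q with n = 1.24.

alloy Q, n = 1.24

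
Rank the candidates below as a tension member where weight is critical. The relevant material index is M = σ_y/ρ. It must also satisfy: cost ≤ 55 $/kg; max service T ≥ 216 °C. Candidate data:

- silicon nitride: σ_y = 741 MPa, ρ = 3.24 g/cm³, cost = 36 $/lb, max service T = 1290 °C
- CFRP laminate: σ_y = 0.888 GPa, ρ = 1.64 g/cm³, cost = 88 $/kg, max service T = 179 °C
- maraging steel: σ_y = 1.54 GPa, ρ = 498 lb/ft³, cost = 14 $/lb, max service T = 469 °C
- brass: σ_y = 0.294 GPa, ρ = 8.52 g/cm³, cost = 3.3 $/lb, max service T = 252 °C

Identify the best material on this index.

maraging steel

Screen on constraints: cost ≤ 55 $/kg; max service T ≥ 216 °C. Survivors: maraging steel, brass.
In SI units:
  maraging steel: σ_y = 1540 MPa, ρ = 7977 kg/m³
  brass: σ_y = 294.0 MPa, ρ = 8520 kg/m³
  maraging steel: M = 193 kN·m/kg
  brass: M = 34.5 kN·m/kg
Highest index: maraging steel.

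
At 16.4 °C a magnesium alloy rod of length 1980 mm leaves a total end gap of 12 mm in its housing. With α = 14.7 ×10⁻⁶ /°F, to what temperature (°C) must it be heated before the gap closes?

α = 14.7×10⁻⁶/°F × 9/5 = 26.5×10⁻⁶/K.
α·L₀·ΔT = 12.0 mm ⇒ ΔT = 12.0 / (26.5×10⁻⁶ × 1980.0) = 229.0 K.
T = 16.4 + 229.0 = 245.4 °C.

245 °C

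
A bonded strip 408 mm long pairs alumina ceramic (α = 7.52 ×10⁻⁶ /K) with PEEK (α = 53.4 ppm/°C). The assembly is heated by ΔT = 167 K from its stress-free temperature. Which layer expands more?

PEEK

α(alumina ceramic) = 7.52×10⁻⁶/K vs α(PEEK) = 53.4×10⁻⁶/K.
Higher α expands more for the same ΔT: PEEK.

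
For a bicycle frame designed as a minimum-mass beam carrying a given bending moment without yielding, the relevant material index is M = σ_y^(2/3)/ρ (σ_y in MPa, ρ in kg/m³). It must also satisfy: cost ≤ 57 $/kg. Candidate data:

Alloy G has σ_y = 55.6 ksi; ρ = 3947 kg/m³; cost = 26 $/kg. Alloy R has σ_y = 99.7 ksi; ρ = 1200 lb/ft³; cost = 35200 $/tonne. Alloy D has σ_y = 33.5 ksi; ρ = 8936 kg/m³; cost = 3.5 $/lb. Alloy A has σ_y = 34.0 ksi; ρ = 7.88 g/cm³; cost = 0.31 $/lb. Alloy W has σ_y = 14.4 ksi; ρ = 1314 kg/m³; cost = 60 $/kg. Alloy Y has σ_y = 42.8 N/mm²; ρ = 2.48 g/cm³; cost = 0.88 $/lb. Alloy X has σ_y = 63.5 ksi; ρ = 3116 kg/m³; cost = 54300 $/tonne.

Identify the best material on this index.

Screen on constraints: cost ≤ 57 $/kg. Survivors: alloy G, alloy R, alloy D, alloy A, alloy Y, alloy X.
Normalizing units and computing the index:
  alloy G: σ_y = 383.3 MPa, ρ = 3947 kg/m³
  alloy R: σ_y = 687.4 MPa, ρ = 19220 kg/m³
  alloy D: σ_y = 231.0 MPa, ρ = 8936 kg/m³
  alloy A: σ_y = 234.4 MPa, ρ = 7880 kg/m³
  alloy Y: σ_y = 42.80 MPa, ρ = 2480 kg/m³
  alloy X: σ_y = 437.8 MPa, ρ = 3116 kg/m³
  alloy X: M = 18.5×10⁻³
  alloy G: M = 13.4×10⁻³
  alloy Y: M = 4.93×10⁻³
  alloy A: M = 4.82×10⁻³
  alloy D: M = 4.21×10⁻³
  alloy R: M = 4.05×10⁻³
Alloy X ranks first.

alloy X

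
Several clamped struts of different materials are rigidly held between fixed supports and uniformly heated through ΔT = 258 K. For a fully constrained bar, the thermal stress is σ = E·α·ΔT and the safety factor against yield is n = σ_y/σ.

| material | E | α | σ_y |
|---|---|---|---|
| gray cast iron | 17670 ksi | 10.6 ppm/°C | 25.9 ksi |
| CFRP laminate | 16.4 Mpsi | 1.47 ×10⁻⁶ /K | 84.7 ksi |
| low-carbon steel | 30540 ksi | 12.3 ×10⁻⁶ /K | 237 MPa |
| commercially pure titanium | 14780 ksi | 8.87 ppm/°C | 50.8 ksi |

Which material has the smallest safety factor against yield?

low-carbon steel

With everything in SI (GPa, ×10⁻⁶/K, MPa):
  gray cast iron: E = 121.8, α = 10.6, σ_y = 178.6 → σ = 333 MPa, n = 0.536
  CFRP laminate: E = 113.1, α = 1.47, σ_y = 584.0 → σ = 42.9 MPa, n = 13.6
  low-carbon steel: E = 210.6, α = 12.3, σ_y = 237.0 → σ = 668 MPa, n = 0.355
  commercially pure titanium: E = 101.9, α = 8.87, σ_y = 350.3 → σ = 233 MPa, n = 1.50
Smallest n: low-carbon steel with n = 0.355.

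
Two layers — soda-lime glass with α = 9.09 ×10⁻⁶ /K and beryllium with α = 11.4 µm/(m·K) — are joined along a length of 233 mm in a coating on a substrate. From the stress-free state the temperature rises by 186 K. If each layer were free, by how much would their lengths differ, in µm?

Δα = |9.09 − 11.4|×10⁻⁶/K = 2.31×10⁻⁶/K.
ΔL_mismatch = Δα·L·ΔT = 2.31×10⁻⁶ × 233.0 mm × 186.0 K = 100 µm.

100 µm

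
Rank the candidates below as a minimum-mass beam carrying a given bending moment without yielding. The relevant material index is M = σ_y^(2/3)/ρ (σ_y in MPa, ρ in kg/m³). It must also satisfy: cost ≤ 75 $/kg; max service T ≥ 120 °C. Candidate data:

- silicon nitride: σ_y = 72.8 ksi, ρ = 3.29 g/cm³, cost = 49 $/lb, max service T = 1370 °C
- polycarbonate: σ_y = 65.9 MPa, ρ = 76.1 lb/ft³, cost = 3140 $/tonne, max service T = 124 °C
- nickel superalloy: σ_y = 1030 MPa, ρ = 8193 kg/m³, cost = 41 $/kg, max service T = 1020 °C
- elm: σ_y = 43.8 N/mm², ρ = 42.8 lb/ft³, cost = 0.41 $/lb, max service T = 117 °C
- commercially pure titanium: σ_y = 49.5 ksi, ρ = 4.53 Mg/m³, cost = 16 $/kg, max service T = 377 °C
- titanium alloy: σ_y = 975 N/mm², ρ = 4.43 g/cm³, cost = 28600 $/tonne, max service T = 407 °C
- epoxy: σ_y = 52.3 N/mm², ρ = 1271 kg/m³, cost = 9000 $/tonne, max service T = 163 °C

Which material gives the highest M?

titanium alloy

Screen on constraints: cost ≤ 75 $/kg; max service T ≥ 120 °C. Survivors: polycarbonate, nickel superalloy, commercially pure titanium, titanium alloy, epoxy.
In SI units:
  polycarbonate: σ_y = 65.90 MPa, ρ = 1219 kg/m³
  nickel superalloy: σ_y = 1030 MPa, ρ = 8193 kg/m³
  commercially pure titanium: σ_y = 341.3 MPa, ρ = 4530 kg/m³
  titanium alloy: σ_y = 975.0 MPa, ρ = 4430 kg/m³
  epoxy: σ_y = 52.30 MPa, ρ = 1271 kg/m³
  titanium alloy: M = 22.2×10⁻³
  polycarbonate: M = 13.4×10⁻³
  nickel superalloy: M = 12.4×10⁻³
  epoxy: M = 11.0×10⁻³
  commercially pure titanium: M = 10.8×10⁻³
Highest index: titanium alloy.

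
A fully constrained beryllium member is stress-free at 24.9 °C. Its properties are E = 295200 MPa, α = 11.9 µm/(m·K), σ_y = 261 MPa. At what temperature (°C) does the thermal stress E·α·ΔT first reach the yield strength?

E = 295200 MPa = 295.2 GPa.
E·α·ΔT = 261.0 MPa ⇒ ΔT = 261.0 / (295.2×10³ × 11.9×10⁻⁶) = 74.30 K.
T = 24.9 + 74.30 = 99.20 °C.

99.2 °C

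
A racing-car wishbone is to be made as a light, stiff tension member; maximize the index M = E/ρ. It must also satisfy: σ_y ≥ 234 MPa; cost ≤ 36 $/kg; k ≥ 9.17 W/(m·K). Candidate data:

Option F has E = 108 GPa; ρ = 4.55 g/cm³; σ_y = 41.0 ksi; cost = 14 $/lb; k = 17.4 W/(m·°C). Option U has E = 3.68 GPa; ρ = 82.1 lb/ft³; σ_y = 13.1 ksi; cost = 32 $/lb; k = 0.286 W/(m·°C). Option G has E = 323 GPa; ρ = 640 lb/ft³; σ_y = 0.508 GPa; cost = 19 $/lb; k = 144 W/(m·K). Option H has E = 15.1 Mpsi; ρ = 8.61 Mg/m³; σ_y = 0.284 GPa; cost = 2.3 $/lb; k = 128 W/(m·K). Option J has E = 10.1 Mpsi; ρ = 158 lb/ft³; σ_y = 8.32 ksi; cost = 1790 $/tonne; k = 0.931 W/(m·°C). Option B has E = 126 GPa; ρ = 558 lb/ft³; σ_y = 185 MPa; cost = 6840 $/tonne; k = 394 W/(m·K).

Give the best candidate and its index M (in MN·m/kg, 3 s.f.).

option F, M = 23.7 MN·m/kg

Screen on constraints: σ_y ≥ 234 MPa; cost ≤ 36 $/kg; k ≥ 9.17 W/(m·K). Survivors: option F, option H.
Putting every candidate on a common basis:
  option F: E = 108.0 GPa, ρ = 4550 kg/m³
  option H: E = 104.1 GPa, ρ = 8610 kg/m³
  option F: M = 23.7 MN·m/kg
  option H: M = 12.1 MN·m/kg
Option F has the largest M.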